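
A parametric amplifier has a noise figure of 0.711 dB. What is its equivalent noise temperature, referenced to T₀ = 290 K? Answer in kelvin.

F = 10^(0.711/10) = 1.17788
T_e = (F − 1)·T₀ = (1.17788 − 1) × 290 = 51.6 K

51.6 K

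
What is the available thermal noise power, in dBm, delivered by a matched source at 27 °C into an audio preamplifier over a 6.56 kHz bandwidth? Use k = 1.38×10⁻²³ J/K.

−135.7 dBm

T = 27 °C + 273.15 = 300.15 K
P_n = kTB = 1.38×10⁻²³ × 300.15 × 6.56×10³ = 2.72×10⁻¹⁷ W
In dBm: 10 log₁₀(2.72×10⁻¹⁷ / 10⁻³) = −135.7 dBm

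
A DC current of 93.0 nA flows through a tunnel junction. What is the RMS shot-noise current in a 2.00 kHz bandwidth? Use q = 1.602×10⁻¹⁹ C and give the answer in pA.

7.72 pA

I_n = √(2qI·B)
2qI·B = 2 × 1.602×10⁻¹⁹ × 9.30×10⁻⁸ × 2.00×10³ = 5.96×10⁻²³ A²
I_n = √(5.96×10⁻²³) = 7.72×10⁻¹² A = 7.72 pA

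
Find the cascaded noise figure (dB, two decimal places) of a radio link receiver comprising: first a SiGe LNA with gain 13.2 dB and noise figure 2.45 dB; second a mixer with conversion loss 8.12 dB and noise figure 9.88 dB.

Convert to linear (a loss of L dB is a gain of −L dB): F_i = 10^(NF_i/10), G_i = 10^(G_i,dB/10)
  Stage 1: F_1 = 10^(2.45/10) = 1.758, G_1 = 10^(13.2/10) = 20.89
  Stage 2: F_2 = 10^(9.88/10) = 9.727, G_2 = 10^(−8.12/10) = 0.1542
Friis cascade:
  F = 1.758 + (9.727 − 1)/20.89 = 2.176
NF = 10 log₁₀(2.176) = 3.38 dB

3.38 dB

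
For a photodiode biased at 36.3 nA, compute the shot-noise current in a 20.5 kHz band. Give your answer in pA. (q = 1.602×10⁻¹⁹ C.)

I_n = √(2qI·B)
2qI·B = 2 × 1.602×10⁻¹⁹ × 3.63×10⁻⁸ × 2.05×10⁴ = 2.38×10⁻²² A²
I_n = √(2.38×10⁻²²) = 1.54×10⁻¹¹ A = 15.4 pA

15.4 pA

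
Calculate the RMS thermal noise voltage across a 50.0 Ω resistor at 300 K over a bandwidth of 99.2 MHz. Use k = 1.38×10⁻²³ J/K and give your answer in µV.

V_n = √(4kTRB)
4kTRB = 4 × 1.38×10⁻²³ × 300 × 5.00×10¹ × 9.92×10⁷ = 8.21×10⁻¹¹ V²
V_n = √(8.21×10⁻¹¹) = 9.06×10⁻⁶ V = 9.06 µV

9.06 µV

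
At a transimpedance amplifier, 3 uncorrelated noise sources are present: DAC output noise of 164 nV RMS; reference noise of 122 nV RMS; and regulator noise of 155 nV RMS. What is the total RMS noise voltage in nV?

257 nV

Uncorrelated sources add in power (mean-square): V_tot = √(ΣV_i²)
V_tot = √[(1.64×10⁻⁷)² + (1.22×10⁻⁷)² + (1.55×10⁻⁷)²] = 2.57×10⁻⁷ V = 257 nV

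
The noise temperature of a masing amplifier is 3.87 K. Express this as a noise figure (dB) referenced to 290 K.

0.058 dB

F = 1 + T_e/T₀ = 1 + 3.87/290 = 1.01334
NF = 10 log₁₀(1.01334) = 0.058 dB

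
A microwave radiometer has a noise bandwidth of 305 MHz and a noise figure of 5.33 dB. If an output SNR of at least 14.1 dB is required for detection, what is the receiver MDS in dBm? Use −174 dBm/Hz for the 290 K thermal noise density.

Sensitivity = −174 + 10 log₁₀(B) + NF + SNR_min
= −174 + 84.84 + 5.33 + 14.1
= −69.73 dBm → −69.7 dBm

−69.7 dBm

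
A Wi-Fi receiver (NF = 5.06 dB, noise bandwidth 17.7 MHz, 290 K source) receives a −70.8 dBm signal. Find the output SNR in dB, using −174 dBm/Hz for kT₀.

Noise floor: N = −174 + 10 log₁₀(B) + NF
10 log₁₀(1.77×10⁷) = 72.48 dB
N = −174 + 72.48 + 5.06 = −96.46 dBm
SNR = P_sig − N = −70.8 − (−96.46) = 25.66 dB → 25.7 dB

25.7 dB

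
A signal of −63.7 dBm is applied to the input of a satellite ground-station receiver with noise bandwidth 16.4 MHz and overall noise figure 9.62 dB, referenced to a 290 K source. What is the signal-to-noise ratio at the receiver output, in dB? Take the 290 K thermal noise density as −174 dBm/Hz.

Noise floor: N = −174 + 10 log₁₀(B) + NF
10 log₁₀(1.64×10⁷) = 72.15 dB
N = −174 + 72.15 + 9.62 = −92.23 dBm
SNR = P_sig − N = −63.7 − (−92.23) = 28.53 dB → 28.5 dB

28.5 dB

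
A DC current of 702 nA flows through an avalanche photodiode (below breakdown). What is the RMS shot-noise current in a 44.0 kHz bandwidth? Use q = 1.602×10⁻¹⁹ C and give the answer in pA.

I_n = √(2qI·B)
2qI·B = 2 × 1.602×10⁻¹⁹ × 7.02×10⁻⁷ × 4.40×10⁴ = 9.90×10⁻²¹ A²
I_n = √(9.90×10⁻²¹) = 9.95×10⁻¹¹ A = 99.5 pA

99.5 pA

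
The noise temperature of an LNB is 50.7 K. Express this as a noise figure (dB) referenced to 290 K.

0.700 dB

F = 1 + T_e/T₀ = 1 + 50.7/290 = 1.17483
NF = 10 log₁₀(1.17483) = 0.700 dB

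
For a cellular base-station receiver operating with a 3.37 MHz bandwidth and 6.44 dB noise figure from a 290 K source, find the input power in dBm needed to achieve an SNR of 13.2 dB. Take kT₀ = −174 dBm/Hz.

Sensitivity = −174 + 10 log₁₀(B) + NF + SNR_min
= −174 + 65.28 + 6.44 + 13.2
= −89.08 dBm → −89.1 dBm

−89.1 dBm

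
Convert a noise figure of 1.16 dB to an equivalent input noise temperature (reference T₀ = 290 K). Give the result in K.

F = 10^(1.16/10) = 1.30617
T_e = (F − 1)·T₀ = (1.30617 − 1) × 290 = 88.8 K

88.8 K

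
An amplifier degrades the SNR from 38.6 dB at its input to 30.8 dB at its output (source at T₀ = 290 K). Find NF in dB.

7.8 dB

NF (dB) = SNR_in(dB) − SNR_out(dB) when the source is at T₀
NF = 38.6 − 30.8 = 7.8 dB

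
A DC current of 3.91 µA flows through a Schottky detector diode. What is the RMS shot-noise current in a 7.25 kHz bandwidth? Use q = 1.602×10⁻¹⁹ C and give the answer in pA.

95.3 pA

I_n = √(2qI·B)
2qI·B = 2 × 1.602×10⁻¹⁹ × 3.91×10⁻⁶ × 7.25×10³ = 9.08×10⁻²¹ A²
I_n = √(9.08×10⁻²¹) = 9.53×10⁻¹¹ A = 95.3 pA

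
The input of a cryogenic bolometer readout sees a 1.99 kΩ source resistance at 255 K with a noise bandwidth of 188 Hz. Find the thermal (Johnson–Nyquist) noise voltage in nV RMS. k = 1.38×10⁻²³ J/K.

V_n = √(4kTRB)
4kTRB = 4 × 1.38×10⁻²³ × 255 × 1.99×10³ × 1.88×10² = 5.27×10⁻¹⁵ V²
V_n = √(5.27×10⁻¹⁵) = 7.26×10⁻⁸ V = 72.6 nV

72.6 nV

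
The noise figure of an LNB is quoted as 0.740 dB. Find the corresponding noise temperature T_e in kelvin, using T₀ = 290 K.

53.9 K

F = 10^(0.740/10) = 1.18577
T_e = (F − 1)·T₀ = (1.18577 − 1) × 290 = 53.9 K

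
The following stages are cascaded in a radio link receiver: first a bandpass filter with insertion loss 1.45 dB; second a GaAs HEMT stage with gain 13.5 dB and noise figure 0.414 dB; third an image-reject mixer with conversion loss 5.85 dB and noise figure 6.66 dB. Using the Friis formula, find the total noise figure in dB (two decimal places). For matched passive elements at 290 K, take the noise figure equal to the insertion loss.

Convert to linear (a loss of L dB is a gain of −L dB): F_i = 10^(NF_i/10), G_i = 10^(G_i,dB/10)
  Stage 1: F_1 = 10^(1.45/10) = 1.396, G_1 = 10^(−1.45/10) = 0.7161
  Stage 2: F_2 = 10^(0.414/10) = 1.100, G_2 = 10^(13.5/10) = 22.39
  Stage 3: F_3 = 10^(6.66/10) = 4.634, G_3 = 10^(−5.85/10) = 0.2600
Friis cascade:
  F = 1.396 + (1.100 − 1)/0.7161 + (4.634 − 1)/16.03 = 1.763
NF = 10 log₁₀(1.763) = 2.46 dB

2.46 dB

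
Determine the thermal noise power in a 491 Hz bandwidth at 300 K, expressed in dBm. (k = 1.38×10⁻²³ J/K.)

P_n = kTB = 1.38×10⁻²³ × 300 × 4.91×10² = 2.03×10⁻¹⁸ W
In dBm: 10 log₁₀(2.03×10⁻¹⁸ / 10⁻³) = −146.9 dBm

−146.9 dBm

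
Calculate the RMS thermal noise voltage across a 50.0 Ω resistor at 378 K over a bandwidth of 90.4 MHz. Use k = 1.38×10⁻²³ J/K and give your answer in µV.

V_n = √(4kTRB)
4kTRB = 4 × 1.38×10⁻²³ × 378 × 5.00×10¹ × 9.04×10⁷ = 9.43×10⁻¹¹ V²
V_n = √(9.43×10⁻¹¹) = 9.71×10⁻⁶ V = 9.71 µV

9.71 µV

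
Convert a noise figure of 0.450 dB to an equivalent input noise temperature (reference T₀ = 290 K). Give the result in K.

F = 10^(0.450/10) = 1.10917
T_e = (F − 1)·T₀ = (1.10917 − 1) × 290 = 31.7 K

31.7 K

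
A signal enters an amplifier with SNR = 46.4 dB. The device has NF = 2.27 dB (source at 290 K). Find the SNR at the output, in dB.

44.13 dB

By definition F = SNR_in/SNR_out, so in dB: SNR_out = SNR_in − NF
SNR_out = 46.4 − 2.27 = 44.13 dB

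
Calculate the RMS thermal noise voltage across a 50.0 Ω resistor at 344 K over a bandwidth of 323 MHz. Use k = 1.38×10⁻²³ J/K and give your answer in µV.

17.5 µV

V_n = √(4kTRB)
4kTRB = 4 × 1.38×10⁻²³ × 344 × 5.00×10¹ × 3.23×10⁸ = 3.07×10⁻¹⁰ V²
V_n = √(3.07×10⁻¹⁰) = 1.75×10⁻⁵ V = 17.5 µV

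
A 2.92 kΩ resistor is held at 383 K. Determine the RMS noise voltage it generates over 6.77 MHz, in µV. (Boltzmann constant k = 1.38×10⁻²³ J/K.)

20.4 µV

V_n = √(4kTRB)
4kTRB = 4 × 1.38×10⁻²³ × 383 × 2.92×10³ × 6.77×10⁶ = 4.18×10⁻¹⁰ V²
V_n = √(4.18×10⁻¹⁰) = 2.04×10⁻⁵ V = 20.4 µV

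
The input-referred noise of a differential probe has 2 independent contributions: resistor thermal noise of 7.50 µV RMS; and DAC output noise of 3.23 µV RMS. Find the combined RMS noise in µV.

Uncorrelated sources add in power (mean-square): V_tot = √(ΣV_i²)
V_tot = √[(7.50×10⁻⁶)² + (3.23×10⁻⁶)²] = 8.17×10⁻⁶ V = 8.17 µV

8.17 µV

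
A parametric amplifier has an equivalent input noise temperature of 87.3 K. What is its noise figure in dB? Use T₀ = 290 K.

F = 1 + T_e/T₀ = 1 + 87.3/290 = 1.30103
NF = 10 log₁₀(1.30103) = 1.14 dB

1.14 dB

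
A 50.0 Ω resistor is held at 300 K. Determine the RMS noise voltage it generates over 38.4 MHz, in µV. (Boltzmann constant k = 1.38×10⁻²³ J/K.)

5.64 µV

V_n = √(4kTRB)
4kTRB = 4 × 1.38×10⁻²³ × 300 × 5.00×10¹ × 3.84×10⁷ = 3.18×10⁻¹¹ V²
V_n = √(3.18×10⁻¹¹) = 5.64×10⁻⁶ V = 5.64 µV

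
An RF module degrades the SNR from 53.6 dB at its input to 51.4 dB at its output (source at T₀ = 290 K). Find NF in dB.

2.2 dB

NF (dB) = SNR_in(dB) − SNR_out(dB) when the source is at T₀
NF = 53.6 − 51.4 = 2.2 dB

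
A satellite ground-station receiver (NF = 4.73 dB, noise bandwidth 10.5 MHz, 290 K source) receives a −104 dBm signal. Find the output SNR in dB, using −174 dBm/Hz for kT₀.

−4.9 dB

Noise floor: N = −174 + 10 log₁₀(B) + NF
10 log₁₀(1.05×10⁷) = 70.21 dB
N = −174 + 70.21 + 4.73 = −99.06 dBm
SNR = P_sig − N = −104 − (−99.06) = −4.94 dB → −4.9 dB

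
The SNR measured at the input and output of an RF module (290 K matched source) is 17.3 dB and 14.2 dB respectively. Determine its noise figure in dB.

NF (dB) = SNR_in(dB) − SNR_out(dB) when the source is at T₀
NF = 17.3 − 14.2 = 3.1 dB

3.1 dB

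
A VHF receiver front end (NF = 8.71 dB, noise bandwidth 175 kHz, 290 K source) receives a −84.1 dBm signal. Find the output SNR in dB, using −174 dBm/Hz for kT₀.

Noise floor: N = −174 + 10 log₁₀(B) + NF
10 log₁₀(1.75×10⁵) = 52.43 dB
N = −174 + 52.43 + 8.71 = −112.86 dBm
SNR = P_sig − N = −84.1 − (−112.86) = 28.76 dB → 28.8 dB

28.8 dB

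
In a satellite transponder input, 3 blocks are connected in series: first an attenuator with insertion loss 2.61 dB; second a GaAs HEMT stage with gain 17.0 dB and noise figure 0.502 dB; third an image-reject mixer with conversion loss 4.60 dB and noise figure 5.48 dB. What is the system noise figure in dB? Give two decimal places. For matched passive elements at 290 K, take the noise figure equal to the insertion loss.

3.30 dB

Convert to linear (a loss of L dB is a gain of −L dB): F_i = 10^(NF_i/10), G_i = 10^(G_i,dB/10)
  Stage 1: F_1 = 10^(2.61/10) = 1.824, G_1 = 10^(−2.61/10) = 0.5483
  Stage 2: F_2 = 10^(0.502/10) = 1.123, G_2 = 10^(17.0/10) = 50.12
  Stage 3: F_3 = 10^(5.48/10) = 3.532, G_3 = 10^(−4.60/10) = 0.3467
Friis cascade:
  F = 1.824 + (1.123 − 1)/0.5483 + (3.532 − 1)/27.48 = 2.140
NF = 10 log₁₀(2.140) = 3.30 dB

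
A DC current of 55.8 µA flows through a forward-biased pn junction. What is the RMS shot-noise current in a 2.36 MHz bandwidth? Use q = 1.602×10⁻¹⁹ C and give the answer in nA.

6.50 nA

I_n = √(2qI·B)
2qI·B = 2 × 1.602×10⁻¹⁹ × 5.58×10⁻⁵ × 2.36×10⁶ = 4.22×10⁻¹⁷ A²
I_n = √(4.22×10⁻¹⁷) = 6.50×10⁻⁹ A = 6.50 nA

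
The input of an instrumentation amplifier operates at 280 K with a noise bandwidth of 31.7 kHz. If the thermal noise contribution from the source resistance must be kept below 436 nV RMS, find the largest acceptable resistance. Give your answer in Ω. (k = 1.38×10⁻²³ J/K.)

388 Ω

Johnson–Nyquist: V_n = √(4kTRB) ⇒ R = V_n² / (4kTB)
4kTB = 4 × 1.38×10⁻²³ × 280 × 3.17×10⁴ = 4.90×10⁻¹⁶
R = (4.36×10⁻⁷)² / 4.90×10⁻¹⁶ = 3.88×10² Ω = 388 Ω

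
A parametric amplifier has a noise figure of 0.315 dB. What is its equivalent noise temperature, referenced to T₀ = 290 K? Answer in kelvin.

21.8 K

F = 10^(0.315/10) = 1.07523
T_e = (F − 1)·T₀ = (1.07523 − 1) × 290 = 21.8 K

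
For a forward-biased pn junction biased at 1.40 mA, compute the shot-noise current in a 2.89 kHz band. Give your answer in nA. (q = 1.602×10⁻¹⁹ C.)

I_n = √(2qI·B)
2qI·B = 2 × 1.602×10⁻¹⁹ × 1.40×10⁻³ × 2.89×10³ = 1.30×10⁻¹⁸ A²
I_n = √(1.30×10⁻¹⁸) = 1.14×10⁻⁹ A = 1.14 nA

1.14 nA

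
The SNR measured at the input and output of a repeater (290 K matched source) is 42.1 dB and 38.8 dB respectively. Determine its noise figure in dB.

3.3 dB

NF (dB) = SNR_in(dB) − SNR_out(dB) when the source is at T₀
NF = 42.1 − 38.8 = 3.3 dB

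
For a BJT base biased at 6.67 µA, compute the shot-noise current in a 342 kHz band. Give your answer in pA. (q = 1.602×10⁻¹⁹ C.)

I_n = √(2qI·B)
2qI·B = 2 × 1.602×10⁻¹⁹ × 6.67×10⁻⁶ × 3.42×10⁵ = 7.31×10⁻¹⁹ A²
I_n = √(7.31×10⁻¹⁹) = 8.55×10⁻¹⁰ A = 855 pA

855 pA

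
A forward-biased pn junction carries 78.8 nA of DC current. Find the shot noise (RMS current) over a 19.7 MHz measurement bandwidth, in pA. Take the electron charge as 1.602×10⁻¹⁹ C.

I_n = √(2qI·B)
2qI·B = 2 × 1.602×10⁻¹⁹ × 7.88×10⁻⁸ × 1.97×10⁷ = 4.97×10⁻¹⁹ A²
I_n = √(4.97×10⁻¹⁹) = 7.05×10⁻¹⁰ A = 705 pA

705 pA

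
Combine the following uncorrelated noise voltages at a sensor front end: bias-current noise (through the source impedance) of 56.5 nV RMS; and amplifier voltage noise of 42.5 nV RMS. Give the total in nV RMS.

Uncorrelated sources add in power (mean-square): V_tot = √(ΣV_i²)
V_tot = √[(5.65×10⁻⁸)² + (4.25×10⁻⁸)²] = 7.07×10⁻⁸ V = 70.7 nV

70.7 nV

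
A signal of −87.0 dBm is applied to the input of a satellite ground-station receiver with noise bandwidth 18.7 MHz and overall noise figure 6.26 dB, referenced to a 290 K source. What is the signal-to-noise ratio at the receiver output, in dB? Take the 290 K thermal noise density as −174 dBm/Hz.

8.0 dB

Noise floor: N = −174 + 10 log₁₀(B) + NF
10 log₁₀(1.87×10⁷) = 72.72 dB
N = −174 + 72.72 + 6.26 = −95.02 dBm
SNR = P_sig − N = −87.0 − (−95.02) = 8.02 dB → 8.0 dB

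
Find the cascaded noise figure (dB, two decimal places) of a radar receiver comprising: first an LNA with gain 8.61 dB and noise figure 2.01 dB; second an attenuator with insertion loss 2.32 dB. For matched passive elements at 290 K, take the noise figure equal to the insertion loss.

Convert to linear (a loss of L dB is a gain of −L dB): F_i = 10^(NF_i/10), G_i = 10^(G_i,dB/10)
  Stage 1: F_1 = 10^(2.01/10) = 1.589, G_1 = 10^(8.61/10) = 7.261
  Stage 2: F_2 = 10^(2.32/10) = 1.706, G_2 = 10^(−2.32/10) = 0.5861
Friis cascade:
  F = 1.589 + (1.706 − 1)/7.261 = 1.686
NF = 10 log₁₀(1.686) = 2.27 dB

2.27 dB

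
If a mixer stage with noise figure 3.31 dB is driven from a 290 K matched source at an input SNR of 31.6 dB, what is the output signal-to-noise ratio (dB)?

By definition F = SNR_in/SNR_out, so in dB: SNR_out = SNR_in − NF
SNR_out = 31.6 − 3.31 = 28.29 dB

28.29 dB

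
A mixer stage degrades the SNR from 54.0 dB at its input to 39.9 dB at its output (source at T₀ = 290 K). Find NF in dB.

14.1 dB

NF (dB) = SNR_in(dB) − SNR_out(dB) when the source is at T₀
NF = 54.0 − 39.9 = 14.1 dB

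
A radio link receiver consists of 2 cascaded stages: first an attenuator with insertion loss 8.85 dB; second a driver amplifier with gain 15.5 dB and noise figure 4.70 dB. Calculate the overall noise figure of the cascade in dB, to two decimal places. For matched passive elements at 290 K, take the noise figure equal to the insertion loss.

13.55 dB

Convert to linear (a loss of L dB is a gain of −L dB): F_i = 10^(NF_i/10), G_i = 10^(G_i,dB/10)
  Stage 1: F_1 = 10^(8.85/10) = 7.674, G_1 = 10^(−8.85/10) = 0.1303
  Stage 2: F_2 = 10^(4.70/10) = 2.951, G_2 = 10^(15.5/10) = 35.48
Friis cascade:
  F = 7.674 + (2.951 − 1)/0.1303 = 22.65
NF = 10 log₁₀(22.65) = 13.55 dB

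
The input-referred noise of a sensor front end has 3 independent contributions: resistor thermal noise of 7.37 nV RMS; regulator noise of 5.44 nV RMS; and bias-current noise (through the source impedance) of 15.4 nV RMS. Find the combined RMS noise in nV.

Uncorrelated sources add in power (mean-square): V_tot = √(ΣV_i²)
V_tot = √[(7.37×10⁻⁹)² + (5.44×10⁻⁹)² + (1.54×10⁻⁸)²] = 1.79×10⁻⁸ V = 17.9 nV

17.9 nV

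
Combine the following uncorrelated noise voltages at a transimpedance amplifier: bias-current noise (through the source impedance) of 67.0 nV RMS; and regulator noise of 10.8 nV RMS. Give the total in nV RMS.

Uncorrelated sources add in power (mean-square): V_tot = √(ΣV_i²)
V_tot = √[(6.70×10⁻⁸)² + (1.08×10⁻⁸)²] = 6.79×10⁻⁸ V = 67.9 nV

67.9 nV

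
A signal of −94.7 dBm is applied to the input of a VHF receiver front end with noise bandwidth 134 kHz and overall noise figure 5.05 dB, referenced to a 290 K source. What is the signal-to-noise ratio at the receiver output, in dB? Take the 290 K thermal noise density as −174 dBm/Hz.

Noise floor: N = −174 + 10 log₁₀(B) + NF
10 log₁₀(1.34×10⁵) = 51.27 dB
N = −174 + 51.27 + 5.05 = −117.68 dBm
SNR = P_sig − N = −94.7 − (−117.68) = 22.98 dB → 23.0 dB

23.0 dB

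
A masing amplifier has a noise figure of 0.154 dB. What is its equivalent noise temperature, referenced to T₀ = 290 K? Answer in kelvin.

10.5 K

F = 10^(0.154/10) = 1.0361
T_e = (F − 1)·T₀ = (1.0361 − 1) × 290 = 10.5 K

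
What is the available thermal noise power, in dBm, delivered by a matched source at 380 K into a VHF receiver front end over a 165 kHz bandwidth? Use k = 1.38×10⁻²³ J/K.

P_n = kTB = 1.38×10⁻²³ × 380 × 1.65×10⁵ = 8.65×10⁻¹⁶ W
In dBm: 10 log₁₀(8.65×10⁻¹⁶ / 10⁻³) = −120.6 dBm

−120.6 dBm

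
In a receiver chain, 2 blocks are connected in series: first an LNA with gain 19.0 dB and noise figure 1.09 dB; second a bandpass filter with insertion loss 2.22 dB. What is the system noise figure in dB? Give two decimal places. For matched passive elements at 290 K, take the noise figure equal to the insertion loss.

1.12 dB

Convert to linear (a loss of L dB is a gain of −L dB): F_i = 10^(NF_i/10), G_i = 10^(G_i,dB/10)
  Stage 1: F_1 = 10^(1.09/10) = 1.285, G_1 = 10^(19.0/10) = 79.43
  Stage 2: F_2 = 10^(2.22/10) = 1.667, G_2 = 10^(−2.22/10) = 0.5998
Friis cascade:
  F = 1.285 + (1.667 − 1)/79.43 = 1.294
NF = 10 log₁₀(1.294) = 1.12 dB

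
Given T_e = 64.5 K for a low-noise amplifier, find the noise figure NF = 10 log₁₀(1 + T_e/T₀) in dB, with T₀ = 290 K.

0.872 dB

F = 1 + T_e/T₀ = 1 + 64.5/290 = 1.22241
NF = 10 log₁₀(1.22241) = 0.872 dB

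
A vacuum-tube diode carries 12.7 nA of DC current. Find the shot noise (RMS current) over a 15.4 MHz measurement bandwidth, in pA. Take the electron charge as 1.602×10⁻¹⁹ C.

250 pA

I_n = √(2qI·B)
2qI·B = 2 × 1.602×10⁻¹⁹ × 1.27×10⁻⁸ × 1.54×10⁷ = 6.27×10⁻²⁰ A²
I_n = √(6.27×10⁻²⁰) = 2.50×10⁻¹⁰ A = 250 pA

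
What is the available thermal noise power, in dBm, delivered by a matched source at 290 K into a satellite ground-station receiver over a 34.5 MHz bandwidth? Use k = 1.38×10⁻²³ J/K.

P_n = kTB = 1.38×10⁻²³ × 290 × 3.45×10⁷ = 1.38×10⁻¹³ W
In dBm: 10 log₁₀(1.38×10⁻¹³ / 10⁻³) = −98.6 dBm

−98.6 dBm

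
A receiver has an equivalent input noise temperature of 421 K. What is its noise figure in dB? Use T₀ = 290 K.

F = 1 + T_e/T₀ = 1 + 421/290 = 2.45172
NF = 10 log₁₀(2.45172) = 3.89 dB

3.89 dB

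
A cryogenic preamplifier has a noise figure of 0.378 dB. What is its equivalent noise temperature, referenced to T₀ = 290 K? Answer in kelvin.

26.4 K

F = 10^(0.378/10) = 1.09094
T_e = (F − 1)·T₀ = (1.09094 − 1) × 290 = 26.4 K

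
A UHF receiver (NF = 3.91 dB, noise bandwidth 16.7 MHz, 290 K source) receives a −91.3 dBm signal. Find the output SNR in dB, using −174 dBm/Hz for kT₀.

6.6 dB

Noise floor: N = −174 + 10 log₁₀(B) + NF
10 log₁₀(1.67×10⁷) = 72.23 dB
N = −174 + 72.23 + 3.91 = −97.86 dBm
SNR = P_sig − N = −91.3 − (−97.86) = 6.56 dB → 6.6 dB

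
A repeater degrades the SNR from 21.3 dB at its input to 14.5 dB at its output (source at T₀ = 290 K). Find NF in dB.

6.8 dB

NF (dB) = SNR_in(dB) − SNR_out(dB) when the source is at T₀
NF = 21.3 − 14.5 = 6.8 dB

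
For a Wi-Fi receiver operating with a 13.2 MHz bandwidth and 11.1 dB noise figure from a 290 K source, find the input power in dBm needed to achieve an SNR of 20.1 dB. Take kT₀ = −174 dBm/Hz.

Sensitivity = −174 + 10 log₁₀(B) + NF + SNR_min
= −174 + 71.21 + 11.1 + 20.1
= −71.59 dBm → −71.6 dBm

−71.6 dBm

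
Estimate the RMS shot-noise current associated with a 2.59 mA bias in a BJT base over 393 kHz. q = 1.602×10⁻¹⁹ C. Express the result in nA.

18.1 nA

I_n = √(2qI·B)
2qI·B = 2 × 1.602×10⁻¹⁹ × 2.59×10⁻³ × 3.93×10⁵ = 3.26×10⁻¹⁶ A²
I_n = √(3.26×10⁻¹⁶) = 1.81×10⁻⁸ A = 18.1 nA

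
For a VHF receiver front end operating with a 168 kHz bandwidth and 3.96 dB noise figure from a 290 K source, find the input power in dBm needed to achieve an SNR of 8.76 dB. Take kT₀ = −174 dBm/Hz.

−109.0 dBm

Sensitivity = −174 + 10 log₁₀(B) + NF + SNR_min
= −174 + 52.25 + 3.96 + 8.76
= −109.03 dBm → −109.0 dBm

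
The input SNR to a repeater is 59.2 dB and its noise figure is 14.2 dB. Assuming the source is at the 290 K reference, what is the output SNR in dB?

By definition F = SNR_in/SNR_out, so in dB: SNR_out = SNR_in − NF
SNR_out = 59.2 − 14.2 = 45.0 dB

45.0 dB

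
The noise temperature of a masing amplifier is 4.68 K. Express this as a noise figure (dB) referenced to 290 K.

F = 1 + T_e/T₀ = 1 + 4.68/290 = 1.01614
NF = 10 log₁₀(1.01614) = 0.070 dB

0.070 dB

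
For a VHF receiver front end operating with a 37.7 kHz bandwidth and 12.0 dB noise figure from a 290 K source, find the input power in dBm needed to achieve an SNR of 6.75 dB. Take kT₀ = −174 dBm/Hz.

Sensitivity = −174 + 10 log₁₀(B) + NF + SNR_min
= −174 + 45.76 + 12.0 + 6.75
= −109.49 dBm → −109.5 dBm

−109.5 dBm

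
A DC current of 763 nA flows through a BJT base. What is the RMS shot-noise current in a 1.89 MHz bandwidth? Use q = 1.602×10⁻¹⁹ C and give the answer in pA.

I_n = √(2qI·B)
2qI·B = 2 × 1.602×10⁻¹⁹ × 7.63×10⁻⁷ × 1.89×10⁶ = 4.62×10⁻¹⁹ A²
I_n = √(4.62×10⁻¹⁹) = 6.80×10⁻¹⁰ A = 680 pA

680 pA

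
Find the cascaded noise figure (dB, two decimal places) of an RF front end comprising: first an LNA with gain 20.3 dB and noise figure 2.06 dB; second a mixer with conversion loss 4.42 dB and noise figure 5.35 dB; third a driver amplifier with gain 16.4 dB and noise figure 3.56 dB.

Convert to linear (a loss of L dB is a gain of −L dB): F_i = 10^(NF_i/10), G_i = 10^(G_i,dB/10)
  Stage 1: F_1 = 10^(2.06/10) = 1.607, G_1 = 10^(20.3/10) = 107.2
  Stage 2: F_2 = 10^(5.35/10) = 3.428, G_2 = 10^(−4.42/10) = 0.3614
  Stage 3: F_3 = 10^(3.56/10) = 2.270, G_3 = 10^(16.4/10) = 43.65
Friis cascade:
  F = 1.607 + (3.428 − 1)/107.2 + (2.270 − 1)/38.73 = 1.662
NF = 10 log₁₀(1.662) = 2.21 dB

2.21 dB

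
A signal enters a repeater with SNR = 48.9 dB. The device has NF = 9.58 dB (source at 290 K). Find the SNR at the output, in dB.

By definition F = SNR_in/SNR_out, so in dB: SNR_out = SNR_in − NF
SNR_out = 48.9 − 9.58 = 39.32 dB

39.32 dB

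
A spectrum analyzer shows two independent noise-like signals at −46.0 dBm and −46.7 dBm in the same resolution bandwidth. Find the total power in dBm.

Convert to linear, add, convert back:
P₁ = 2.51×10⁻⁸ W, P₂ = 2.14×10⁻⁸ W
P_tot = 4.65×10⁻⁸ W → 10 log₁₀(P_tot / 10⁻³) = −43.3 dBm

−43.3 dBm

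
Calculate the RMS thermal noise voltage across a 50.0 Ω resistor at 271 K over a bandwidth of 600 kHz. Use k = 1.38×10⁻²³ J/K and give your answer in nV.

670 nV

V_n = √(4kTRB)
4kTRB = 4 × 1.38×10⁻²³ × 271 × 5.00×10¹ × 6.00×10⁵ = 4.49×10⁻¹³ V²
V_n = √(4.49×10⁻¹³) = 6.70×10⁻⁷ V = 670 nV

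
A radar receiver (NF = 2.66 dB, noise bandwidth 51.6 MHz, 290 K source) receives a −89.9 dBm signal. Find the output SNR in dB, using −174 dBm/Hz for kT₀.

4.3 dB

Noise floor: N = −174 + 10 log₁₀(B) + NF
10 log₁₀(5.16×10⁷) = 77.13 dB
N = −174 + 77.13 + 2.66 = −94.21 dBm
SNR = P_sig − N = −89.9 − (−94.21) = 4.31 dB → 4.3 dB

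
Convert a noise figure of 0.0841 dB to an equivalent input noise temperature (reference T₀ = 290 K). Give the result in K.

F = 10^(0.0841/10) = 1.01955
T_e = (F − 1)·T₀ = (1.01955 − 1) × 290 = 5.67 K

5.67 K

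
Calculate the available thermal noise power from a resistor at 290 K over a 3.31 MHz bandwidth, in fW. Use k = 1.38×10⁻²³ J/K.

13.2 fW

P_n = kTB = 1.38×10⁻²³ × 290 × 3.31×10⁶ = 1.32×10⁻¹⁴ W = 13.2 fW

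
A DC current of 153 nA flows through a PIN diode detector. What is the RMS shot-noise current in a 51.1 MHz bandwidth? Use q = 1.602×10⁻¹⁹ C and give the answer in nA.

I_n = √(2qI·B)
2qI·B = 2 × 1.602×10⁻¹⁹ × 1.53×10⁻⁷ × 5.11×10⁷ = 2.50×10⁻¹⁸ A²
I_n = √(2.50×10⁻¹⁸) = 1.58×10⁻⁹ A = 1.58 nA

1.58 nA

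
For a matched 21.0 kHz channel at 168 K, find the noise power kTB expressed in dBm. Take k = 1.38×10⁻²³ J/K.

−133.1 dBm

P_n = kTB = 1.38×10⁻²³ × 168 × 2.10×10⁴ = 4.87×10⁻¹⁷ W
In dBm: 10 log₁₀(4.87×10⁻¹⁷ / 10⁻³) = −133.1 dBm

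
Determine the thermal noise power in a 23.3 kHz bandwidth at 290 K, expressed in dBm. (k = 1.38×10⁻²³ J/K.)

P_n = kTB = 1.38×10⁻²³ × 290 × 2.33×10⁴ = 9.32×10⁻¹⁷ W
In dBm: 10 log₁₀(9.32×10⁻¹⁷ / 10⁻³) = −130.3 dBm

−130.3 dBm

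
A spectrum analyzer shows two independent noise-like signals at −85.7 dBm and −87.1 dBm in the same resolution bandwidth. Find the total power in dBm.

−83.3 dBm

Convert to linear, add, convert back:
P₁ = 2.69×10⁻¹² W, P₂ = 1.95×10⁻¹² W
P_tot = 4.64×10⁻¹² W → 10 log₁₀(P_tot / 10⁻³) = −83.3 dBm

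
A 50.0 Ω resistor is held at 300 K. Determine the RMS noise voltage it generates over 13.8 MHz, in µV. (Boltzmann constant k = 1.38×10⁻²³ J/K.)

3.38 µV

V_n = √(4kTRB)
4kTRB = 4 × 1.38×10⁻²³ × 300 × 5.00×10¹ × 1.38×10⁷ = 1.14×10⁻¹¹ V²
V_n = √(1.14×10⁻¹¹) = 3.38×10⁻⁶ V = 3.38 µV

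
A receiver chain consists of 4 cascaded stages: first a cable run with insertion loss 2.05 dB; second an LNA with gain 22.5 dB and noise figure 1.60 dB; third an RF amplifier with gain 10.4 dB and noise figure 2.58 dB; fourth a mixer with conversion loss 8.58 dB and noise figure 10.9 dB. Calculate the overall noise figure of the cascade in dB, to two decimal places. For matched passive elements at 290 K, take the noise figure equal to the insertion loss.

Convert to linear (a loss of L dB is a gain of −L dB): F_i = 10^(NF_i/10), G_i = 10^(G_i,dB/10)
  Stage 1: F_1 = 10^(2.05/10) = 1.603, G_1 = 10^(−2.05/10) = 0.6237
  Stage 2: F_2 = 10^(1.60/10) = 1.445, G_2 = 10^(22.5/10) = 177.8
  Stage 3: F_3 = 10^(2.58/10) = 1.811, G_3 = 10^(10.4/10) = 10.96
  Stage 4: F_4 = 10^(10.9/10) = 12.30, G_4 = 10^(−8.58/10) = 0.1387
Friis cascade:
  F = 1.603 + (1.445 − 1)/0.6237 + (1.811 − 1)/110.9 + (12.30 − 1)/1216 = 2.334
NF = 10 log₁₀(2.334) = 3.68 dB

3.68 dB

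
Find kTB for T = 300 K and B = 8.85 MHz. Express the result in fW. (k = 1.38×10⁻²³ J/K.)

P_n = kTB = 1.38×10⁻²³ × 300 × 8.85×10⁶ = 3.66×10⁻¹⁴ W = 36.6 fW

36.6 fW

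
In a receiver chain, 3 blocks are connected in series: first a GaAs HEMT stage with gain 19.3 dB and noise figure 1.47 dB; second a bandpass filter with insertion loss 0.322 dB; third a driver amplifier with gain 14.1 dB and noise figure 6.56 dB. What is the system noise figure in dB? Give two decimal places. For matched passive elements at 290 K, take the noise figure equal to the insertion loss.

Convert to linear (a loss of L dB is a gain of −L dB): F_i = 10^(NF_i/10), G_i = 10^(G_i,dB/10)
  Stage 1: F_1 = 10^(1.47/10) = 1.403, G_1 = 10^(19.3/10) = 85.11
  Stage 2: F_2 = 10^(0.322/10) = 1.077, G_2 = 10^(−0.322/10) = 0.9285
  Stage 3: F_3 = 10^(6.56/10) = 4.529, G_3 = 10^(14.1/10) = 25.70
Friis cascade:
  F = 1.403 + (1.077 − 1)/85.11 + (4.529 − 1)/79.03 = 1.448
NF = 10 log₁₀(1.448) = 1.61 dB

1.61 dB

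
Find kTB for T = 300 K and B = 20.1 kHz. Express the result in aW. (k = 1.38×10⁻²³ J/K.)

P_n = kTB = 1.38×10⁻²³ × 300 × 2.01×10⁴ = 8.32×10⁻¹⁷ W = 83.2 aW

83.2 aW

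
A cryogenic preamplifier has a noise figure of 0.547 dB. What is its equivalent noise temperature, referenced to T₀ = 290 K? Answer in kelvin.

38.9 K

F = 10^(0.547/10) = 1.13423
T_e = (F − 1)·T₀ = (1.13423 − 1) × 290 = 38.9 K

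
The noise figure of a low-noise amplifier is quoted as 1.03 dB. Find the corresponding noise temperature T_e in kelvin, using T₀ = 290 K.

77.6 K

F = 10^(1.03/10) = 1.26765
T_e = (F − 1)·T₀ = (1.26765 − 1) × 290 = 77.6 K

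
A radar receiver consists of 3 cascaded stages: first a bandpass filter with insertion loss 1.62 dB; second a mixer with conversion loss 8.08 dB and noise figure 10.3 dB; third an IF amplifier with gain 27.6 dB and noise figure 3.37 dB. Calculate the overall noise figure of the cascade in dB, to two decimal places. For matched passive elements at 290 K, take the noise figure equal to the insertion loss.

Convert to linear (a loss of L dB is a gain of −L dB): F_i = 10^(NF_i/10), G_i = 10^(G_i,dB/10)
  Stage 1: F_1 = 10^(1.62/10) = 1.452, G_1 = 10^(−1.62/10) = 0.6887
  Stage 2: F_2 = 10^(10.3/10) = 10.72, G_2 = 10^(−8.08/10) = 0.1556
  Stage 3: F_3 = 10^(3.37/10) = 2.173, G_3 = 10^(27.6/10) = 575.4
Friis cascade:
  F = 1.452 + (10.72 − 1)/0.6887 + (2.173 − 1)/0.1072 = 26.50
NF = 10 log₁₀(26.50) = 14.23 dB

14.23 dB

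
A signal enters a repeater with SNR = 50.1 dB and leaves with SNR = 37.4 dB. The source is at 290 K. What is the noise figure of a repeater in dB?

12.7 dB

NF (dB) = SNR_in(dB) − SNR_out(dB) when the source is at T₀
NF = 50.1 − 37.4 = 12.7 dB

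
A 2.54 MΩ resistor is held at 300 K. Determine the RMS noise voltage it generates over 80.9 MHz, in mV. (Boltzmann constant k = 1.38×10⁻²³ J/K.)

1.84 mV

V_n = √(4kTRB)
4kTRB = 4 × 1.38×10⁻²³ × 300 × 2.54×10⁶ × 8.09×10⁷ = 3.40×10⁻⁶ V²
V_n = √(3.40×10⁻⁶) = 1.84×10⁻³ V = 1.84 mV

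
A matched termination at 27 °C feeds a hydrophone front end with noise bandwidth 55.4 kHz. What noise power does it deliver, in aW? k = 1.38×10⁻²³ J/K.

229 aW

T = 27 °C + 273.15 = 300.15 K
P_n = kTB = 1.38×10⁻²³ × 300.15 × 5.54×10⁴ = 2.29×10⁻¹⁶ W = 229 aW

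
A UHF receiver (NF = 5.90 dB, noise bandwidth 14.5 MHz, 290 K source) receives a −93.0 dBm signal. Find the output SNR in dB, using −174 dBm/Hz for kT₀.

Noise floor: N = −174 + 10 log₁₀(B) + NF
10 log₁₀(1.45×10⁷) = 71.61 dB
N = −174 + 71.61 + 5.90 = −96.49 dBm
SNR = P_sig − N = −93.0 − (−96.49) = 3.49 dB → 3.5 dB

3.5 dB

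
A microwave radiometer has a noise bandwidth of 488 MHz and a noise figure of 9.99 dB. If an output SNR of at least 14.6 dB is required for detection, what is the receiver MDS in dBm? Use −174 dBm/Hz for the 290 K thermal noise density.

Sensitivity = −174 + 10 log₁₀(B) + NF + SNR_min
= −174 + 86.88 + 9.99 + 14.6
= −62.53 dBm → −62.5 dBm

−62.5 dBm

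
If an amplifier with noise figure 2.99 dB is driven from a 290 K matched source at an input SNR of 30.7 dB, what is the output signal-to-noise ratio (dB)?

By definition F = SNR_in/SNR_out, so in dB: SNR_out = SNR_in − NF
SNR_out = 30.7 − 2.99 = 27.71 dB

27.71 dB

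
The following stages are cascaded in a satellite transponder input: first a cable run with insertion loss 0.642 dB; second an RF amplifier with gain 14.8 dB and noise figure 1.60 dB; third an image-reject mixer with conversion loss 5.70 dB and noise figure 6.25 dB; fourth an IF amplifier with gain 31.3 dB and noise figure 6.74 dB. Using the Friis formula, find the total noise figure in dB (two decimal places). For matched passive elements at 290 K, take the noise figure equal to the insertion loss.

3.67 dB

Convert to linear (a loss of L dB is a gain of −L dB): F_i = 10^(NF_i/10), G_i = 10^(G_i,dB/10)
  Stage 1: F_1 = 10^(0.642/10) = 1.159, G_1 = 10^(−0.642/10) = 0.8626
  Stage 2: F_2 = 10^(1.60/10) = 1.445, G_2 = 10^(14.8/10) = 30.20
  Stage 3: F_3 = 10^(6.25/10) = 4.217, G_3 = 10^(−5.70/10) = 0.2692
  Stage 4: F_4 = 10^(6.74/10) = 4.721, G_4 = 10^(31.3/10) = 1349
Friis cascade:
  F = 1.159 + (1.445 − 1)/0.8626 + (4.217 − 1)/26.05 + (4.721 − 1)/7.011 = 2.330
NF = 10 log₁₀(2.330) = 3.67 dB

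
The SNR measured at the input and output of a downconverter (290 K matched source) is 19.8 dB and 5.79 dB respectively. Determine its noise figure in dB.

14.01 dB

NF (dB) = SNR_in(dB) − SNR_out(dB) when the source is at T₀
NF = 19.8 − 5.79 = 14.01 dB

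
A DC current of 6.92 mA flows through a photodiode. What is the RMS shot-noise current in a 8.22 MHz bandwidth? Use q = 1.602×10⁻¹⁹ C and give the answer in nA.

135 nA

I_n = √(2qI·B)
2qI·B = 2 × 1.602×10⁻¹⁹ × 6.92×10⁻³ × 8.22×10⁶ = 1.82×10⁻¹⁴ A²
I_n = √(1.82×10⁻¹⁴) = 1.35×10⁻⁷ A = 135 nA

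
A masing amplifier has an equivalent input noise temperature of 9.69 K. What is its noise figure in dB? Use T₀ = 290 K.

F = 1 + T_e/T₀ = 1 + 9.69/290 = 1.03341
NF = 10 log₁₀(1.03341) = 0.143 dB

0.143 dB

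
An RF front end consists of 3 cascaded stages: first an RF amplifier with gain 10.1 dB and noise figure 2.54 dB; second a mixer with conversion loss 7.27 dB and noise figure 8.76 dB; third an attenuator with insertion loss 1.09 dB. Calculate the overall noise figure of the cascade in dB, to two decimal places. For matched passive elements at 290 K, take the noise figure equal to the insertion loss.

4.12 dB

Convert to linear (a loss of L dB is a gain of −L dB): F_i = 10^(NF_i/10), G_i = 10^(G_i,dB/10)
  Stage 1: F_1 = 10^(2.54/10) = 1.795, G_1 = 10^(10.1/10) = 10.23
  Stage 2: F_2 = 10^(8.76/10) = 7.516, G_2 = 10^(−7.27/10) = 0.1875
  Stage 3: F_3 = 10^(1.09/10) = 1.285, G_3 = 10^(−1.09/10) = 0.7780
Friis cascade:
  F = 1.795 + (7.516 − 1)/10.23 + (1.285 − 1)/1.919 = 2.580
NF = 10 log₁₀(2.580) = 4.12 dB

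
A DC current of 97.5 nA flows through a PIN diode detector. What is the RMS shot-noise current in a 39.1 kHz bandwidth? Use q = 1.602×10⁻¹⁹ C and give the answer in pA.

34.9 pA

I_n = √(2qI·B)
2qI·B = 2 × 1.602×10⁻¹⁹ × 9.75×10⁻⁸ × 3.91×10⁴ = 1.22×10⁻²¹ A²
I_n = √(1.22×10⁻²¹) = 3.49×10⁻¹¹ A = 34.9 pA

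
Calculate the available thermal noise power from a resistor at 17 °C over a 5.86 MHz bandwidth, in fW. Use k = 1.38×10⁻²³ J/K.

T = 17 °C + 273.15 = 290.15 K
P_n = kTB = 1.38×10⁻²³ × 290.15 × 5.86×10⁶ = 2.35×10⁻¹⁴ W = 23.5 fW

23.5 fW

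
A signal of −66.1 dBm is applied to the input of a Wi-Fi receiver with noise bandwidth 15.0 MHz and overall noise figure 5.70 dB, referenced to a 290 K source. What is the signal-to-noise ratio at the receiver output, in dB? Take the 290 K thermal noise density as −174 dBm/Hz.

30.4 dB

Noise floor: N = −174 + 10 log₁₀(B) + NF
10 log₁₀(1.50×10⁷) = 71.76 dB
N = −174 + 71.76 + 5.70 = −96.54 dBm
SNR = P_sig − N = −66.1 − (−96.54) = 30.44 dB → 30.4 dB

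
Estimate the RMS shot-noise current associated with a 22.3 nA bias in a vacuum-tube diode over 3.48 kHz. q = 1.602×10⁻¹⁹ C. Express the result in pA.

4.99 pA

I_n = √(2qI·B)
2qI·B = 2 × 1.602×10⁻¹⁹ × 2.23×10⁻⁸ × 3.48×10³ = 2.49×10⁻²³ A²
I_n = √(2.49×10⁻²³) = 4.99×10⁻¹² A = 4.99 pA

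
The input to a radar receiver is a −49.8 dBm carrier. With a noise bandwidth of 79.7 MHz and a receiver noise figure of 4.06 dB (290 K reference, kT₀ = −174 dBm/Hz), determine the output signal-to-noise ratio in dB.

41.1 dB

Noise floor: N = −174 + 10 log₁₀(B) + NF
10 log₁₀(7.97×10⁷) = 79.01 dB
N = −174 + 79.01 + 4.06 = −90.93 dBm
SNR = P_sig − N = −49.8 − (−90.93) = 41.13 dB → 41.1 dB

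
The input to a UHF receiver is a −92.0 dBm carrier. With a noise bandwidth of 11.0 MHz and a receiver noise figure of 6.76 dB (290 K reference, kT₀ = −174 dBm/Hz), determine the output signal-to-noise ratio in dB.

Noise floor: N = −174 + 10 log₁₀(B) + NF
10 log₁₀(1.10×10⁷) = 70.41 dB
N = −174 + 70.41 + 6.76 = −96.83 dBm
SNR = P_sig − N = −92.0 − (−96.83) = 4.83 dB → 4.8 dB

4.8 dB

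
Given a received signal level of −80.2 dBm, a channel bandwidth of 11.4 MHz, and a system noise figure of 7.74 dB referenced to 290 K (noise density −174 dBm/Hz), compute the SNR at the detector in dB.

Noise floor: N = −174 + 10 log₁₀(B) + NF
10 log₁₀(1.14×10⁷) = 70.57 dB
N = −174 + 70.57 + 7.74 = −95.69 dBm
SNR = P_sig − N = −80.2 − (−95.69) = 15.49 dB → 15.5 dB

15.5 dB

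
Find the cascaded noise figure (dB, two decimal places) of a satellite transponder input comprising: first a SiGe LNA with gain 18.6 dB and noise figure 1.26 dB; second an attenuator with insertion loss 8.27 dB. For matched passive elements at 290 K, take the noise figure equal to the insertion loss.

Convert to linear (a loss of L dB is a gain of −L dB): F_i = 10^(NF_i/10), G_i = 10^(G_i,dB/10)
  Stage 1: F_1 = 10^(1.26/10) = 1.337, G_1 = 10^(18.6/10) = 72.44
  Stage 2: F_2 = 10^(8.27/10) = 6.714, G_2 = 10^(−8.27/10) = 0.1489
Friis cascade:
  F = 1.337 + (6.714 − 1)/72.44 = 1.415
NF = 10 log₁₀(1.415) = 1.51 dB

1.51 dB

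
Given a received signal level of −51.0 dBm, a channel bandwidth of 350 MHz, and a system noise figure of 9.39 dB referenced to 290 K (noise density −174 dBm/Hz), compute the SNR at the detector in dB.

Noise floor: N = −174 + 10 log₁₀(B) + NF
10 log₁₀(3.50×10⁸) = 85.44 dB
N = −174 + 85.44 + 9.39 = −79.17 dBm
SNR = P_sig − N = −51.0 − (−79.17) = 28.17 dB → 28.2 dB

28.2 dB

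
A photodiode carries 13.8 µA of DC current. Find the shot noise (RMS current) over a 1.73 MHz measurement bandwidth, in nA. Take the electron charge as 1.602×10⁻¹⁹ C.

2.77 nA

I_n = √(2qI·B)
2qI·B = 2 × 1.602×10⁻¹⁹ × 1.38×10⁻⁵ × 1.73×10⁶ = 7.65×10⁻¹⁸ A²
I_n = √(7.65×10⁻¹⁸) = 2.77×10⁻⁹ A = 2.77 nA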